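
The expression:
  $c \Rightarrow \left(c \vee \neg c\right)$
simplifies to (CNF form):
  $\text{True}$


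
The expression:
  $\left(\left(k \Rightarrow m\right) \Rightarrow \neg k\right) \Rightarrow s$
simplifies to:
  $s \vee \left(k \wedge m\right)$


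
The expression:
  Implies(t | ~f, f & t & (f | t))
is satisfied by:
  {f: True}


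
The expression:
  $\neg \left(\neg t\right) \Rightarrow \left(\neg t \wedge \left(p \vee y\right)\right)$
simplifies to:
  $\neg t$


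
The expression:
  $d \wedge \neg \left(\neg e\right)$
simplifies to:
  $d \wedge e$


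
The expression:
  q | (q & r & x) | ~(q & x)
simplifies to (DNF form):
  True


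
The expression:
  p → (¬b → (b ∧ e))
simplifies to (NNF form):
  b ∨ ¬p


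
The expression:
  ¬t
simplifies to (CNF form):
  ¬t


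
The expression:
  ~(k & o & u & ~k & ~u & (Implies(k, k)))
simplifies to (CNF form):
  True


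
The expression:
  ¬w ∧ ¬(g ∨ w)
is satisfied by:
  {g: False, w: False}


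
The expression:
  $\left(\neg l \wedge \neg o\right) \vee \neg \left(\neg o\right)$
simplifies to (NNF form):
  $o \vee \neg l$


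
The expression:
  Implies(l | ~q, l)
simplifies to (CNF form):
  l | q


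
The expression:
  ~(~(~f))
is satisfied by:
  {f: False}


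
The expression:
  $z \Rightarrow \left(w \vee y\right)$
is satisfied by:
  {y: True, w: True, z: False}
  {y: True, w: False, z: False}
  {w: True, y: False, z: False}
  {y: False, w: False, z: False}
  {y: True, z: True, w: True}
  {y: True, z: True, w: False}
  {z: True, w: True, y: False}


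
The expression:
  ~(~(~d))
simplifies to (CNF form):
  ~d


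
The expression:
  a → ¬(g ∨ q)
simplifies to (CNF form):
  (¬a ∨ ¬g) ∧ (¬a ∨ ¬q)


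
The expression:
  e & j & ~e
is never true.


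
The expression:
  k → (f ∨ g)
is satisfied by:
  {g: True, f: True, k: False}
  {g: True, f: False, k: False}
  {f: True, g: False, k: False}
  {g: False, f: False, k: False}
  {g: True, k: True, f: True}
  {g: True, k: True, f: False}
  {k: True, f: True, g: False}


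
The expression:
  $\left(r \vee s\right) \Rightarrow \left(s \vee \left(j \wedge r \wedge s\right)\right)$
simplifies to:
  $s \vee \neg r$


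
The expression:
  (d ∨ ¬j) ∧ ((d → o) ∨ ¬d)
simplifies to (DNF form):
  (d ∧ o) ∨ (¬d ∧ ¬j)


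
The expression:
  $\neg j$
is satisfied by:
  {j: False}


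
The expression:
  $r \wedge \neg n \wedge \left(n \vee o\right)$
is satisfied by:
  {r: True, o: True, n: False}


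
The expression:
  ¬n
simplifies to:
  ¬n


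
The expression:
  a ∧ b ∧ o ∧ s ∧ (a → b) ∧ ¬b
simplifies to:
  False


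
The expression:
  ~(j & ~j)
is always true.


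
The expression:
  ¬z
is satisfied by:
  {z: False}


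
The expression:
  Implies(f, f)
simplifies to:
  True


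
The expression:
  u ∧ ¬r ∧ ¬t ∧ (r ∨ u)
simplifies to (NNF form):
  u ∧ ¬r ∧ ¬t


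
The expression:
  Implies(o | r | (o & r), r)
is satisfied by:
  {r: True, o: False}
  {o: False, r: False}
  {o: True, r: True}


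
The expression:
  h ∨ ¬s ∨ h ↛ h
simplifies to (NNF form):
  h ∨ ¬s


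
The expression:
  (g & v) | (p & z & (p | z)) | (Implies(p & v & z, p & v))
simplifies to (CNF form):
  True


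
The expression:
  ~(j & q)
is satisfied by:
  {q: False, j: False}
  {j: True, q: False}
  {q: True, j: False}


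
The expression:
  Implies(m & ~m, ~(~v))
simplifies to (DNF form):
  True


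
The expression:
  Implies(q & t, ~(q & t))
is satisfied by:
  {t: False, q: False}
  {q: True, t: False}
  {t: True, q: False}


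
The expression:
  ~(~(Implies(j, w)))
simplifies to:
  w | ~j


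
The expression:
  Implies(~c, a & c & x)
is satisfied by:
  {c: True}


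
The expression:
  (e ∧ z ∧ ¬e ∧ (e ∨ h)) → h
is always true.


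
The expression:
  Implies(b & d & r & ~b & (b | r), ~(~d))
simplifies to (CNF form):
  True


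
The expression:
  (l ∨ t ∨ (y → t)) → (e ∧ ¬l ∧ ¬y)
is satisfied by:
  {e: True, l: False, t: False, y: False}
  {y: True, e: True, l: False, t: False}
  {y: True, e: False, l: False, t: False}
  {t: True, e: True, l: False, y: False}


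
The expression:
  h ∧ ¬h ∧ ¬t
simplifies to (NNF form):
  False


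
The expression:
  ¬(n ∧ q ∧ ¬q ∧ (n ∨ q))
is always true.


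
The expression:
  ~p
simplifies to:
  ~p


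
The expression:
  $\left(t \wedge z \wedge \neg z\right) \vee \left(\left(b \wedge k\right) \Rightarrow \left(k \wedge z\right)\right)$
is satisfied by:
  {z: True, k: False, b: False}
  {k: False, b: False, z: False}
  {b: True, z: True, k: False}
  {b: True, k: False, z: False}
  {z: True, k: True, b: False}
  {k: True, z: False, b: False}
  {b: True, k: True, z: True}


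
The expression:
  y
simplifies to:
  y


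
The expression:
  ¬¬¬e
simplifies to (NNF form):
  ¬e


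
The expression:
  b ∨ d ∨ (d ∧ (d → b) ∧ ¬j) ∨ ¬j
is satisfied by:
  {b: True, d: True, j: False}
  {b: True, d: False, j: False}
  {d: True, b: False, j: False}
  {b: False, d: False, j: False}
  {j: True, b: True, d: True}
  {j: True, b: True, d: False}
  {j: True, d: True, b: False}


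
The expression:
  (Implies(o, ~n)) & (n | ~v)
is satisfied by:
  {v: False, o: False, n: False}
  {n: True, v: False, o: False}
  {o: True, v: False, n: False}
  {n: True, v: True, o: False}


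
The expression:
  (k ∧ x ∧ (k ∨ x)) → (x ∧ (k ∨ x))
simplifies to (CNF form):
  True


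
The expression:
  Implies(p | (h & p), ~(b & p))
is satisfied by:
  {p: False, b: False}
  {b: True, p: False}
  {p: True, b: False}


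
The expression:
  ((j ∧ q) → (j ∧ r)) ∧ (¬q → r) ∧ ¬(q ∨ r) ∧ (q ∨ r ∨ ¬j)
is never true.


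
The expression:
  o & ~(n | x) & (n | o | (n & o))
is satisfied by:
  {o: True, x: False, n: False}


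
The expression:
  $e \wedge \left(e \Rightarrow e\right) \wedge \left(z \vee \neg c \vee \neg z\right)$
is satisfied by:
  {e: True}


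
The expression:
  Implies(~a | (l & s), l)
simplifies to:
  a | l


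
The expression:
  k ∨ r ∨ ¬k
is always true.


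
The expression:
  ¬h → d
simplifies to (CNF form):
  d ∨ h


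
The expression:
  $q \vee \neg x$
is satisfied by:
  {q: True, x: False}
  {x: False, q: False}
  {x: True, q: True}


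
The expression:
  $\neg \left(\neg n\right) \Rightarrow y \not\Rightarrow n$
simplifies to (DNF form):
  $\neg n$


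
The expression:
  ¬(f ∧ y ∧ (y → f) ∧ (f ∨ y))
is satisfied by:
  {y: False, f: False}
  {f: True, y: False}
  {y: True, f: False}


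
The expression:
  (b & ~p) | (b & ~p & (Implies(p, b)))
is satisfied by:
  {b: True, p: False}


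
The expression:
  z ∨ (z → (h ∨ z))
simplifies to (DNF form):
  True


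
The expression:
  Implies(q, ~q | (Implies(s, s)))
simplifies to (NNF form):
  True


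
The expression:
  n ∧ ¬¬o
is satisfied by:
  {o: True, n: True}


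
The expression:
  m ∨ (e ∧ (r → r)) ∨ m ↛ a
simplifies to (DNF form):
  e ∨ m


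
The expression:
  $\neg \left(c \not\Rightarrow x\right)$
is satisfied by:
  {x: True, c: False}
  {c: False, x: False}
  {c: True, x: True}


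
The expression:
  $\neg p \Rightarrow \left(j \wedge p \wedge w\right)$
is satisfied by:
  {p: True}


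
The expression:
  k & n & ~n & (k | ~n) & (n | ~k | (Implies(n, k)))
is never true.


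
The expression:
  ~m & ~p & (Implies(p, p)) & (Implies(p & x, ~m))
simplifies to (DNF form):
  ~m & ~p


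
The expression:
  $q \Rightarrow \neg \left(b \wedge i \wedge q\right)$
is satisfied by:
  {q: False, b: False, i: False}
  {i: True, q: False, b: False}
  {b: True, q: False, i: False}
  {i: True, b: True, q: False}
  {q: True, i: False, b: False}
  {i: True, q: True, b: False}
  {b: True, q: True, i: False}


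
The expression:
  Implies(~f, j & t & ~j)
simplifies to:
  f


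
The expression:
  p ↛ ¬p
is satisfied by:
  {p: True}


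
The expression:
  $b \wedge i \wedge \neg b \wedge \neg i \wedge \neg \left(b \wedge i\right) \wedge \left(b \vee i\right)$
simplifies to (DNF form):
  $\text{False}$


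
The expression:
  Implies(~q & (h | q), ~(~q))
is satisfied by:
  {q: True, h: False}
  {h: False, q: False}
  {h: True, q: True}


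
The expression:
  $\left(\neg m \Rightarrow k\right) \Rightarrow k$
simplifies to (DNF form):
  $k \vee \neg m$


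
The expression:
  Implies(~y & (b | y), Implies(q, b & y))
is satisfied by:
  {y: True, q: False, b: False}
  {q: False, b: False, y: False}
  {y: True, b: True, q: False}
  {b: True, q: False, y: False}
  {y: True, q: True, b: False}
  {q: True, y: False, b: False}
  {y: True, b: True, q: True}


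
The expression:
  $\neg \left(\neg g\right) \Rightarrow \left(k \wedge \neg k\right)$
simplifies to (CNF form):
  $\neg g$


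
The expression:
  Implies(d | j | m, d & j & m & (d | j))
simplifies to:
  (d | ~m) & (j | ~d) & (m | ~j)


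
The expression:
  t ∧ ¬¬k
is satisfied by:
  {t: True, k: True}


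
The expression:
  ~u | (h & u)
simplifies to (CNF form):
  h | ~u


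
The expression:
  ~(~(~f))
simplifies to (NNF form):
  ~f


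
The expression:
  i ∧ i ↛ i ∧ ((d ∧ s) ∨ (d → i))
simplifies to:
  False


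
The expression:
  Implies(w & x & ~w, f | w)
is always true.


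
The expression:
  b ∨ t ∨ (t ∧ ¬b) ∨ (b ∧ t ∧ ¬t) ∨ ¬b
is always true.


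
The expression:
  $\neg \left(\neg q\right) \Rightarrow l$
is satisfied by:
  {l: True, q: False}
  {q: False, l: False}
  {q: True, l: True}


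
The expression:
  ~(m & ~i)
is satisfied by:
  {i: True, m: False}
  {m: False, i: False}
  {m: True, i: True}


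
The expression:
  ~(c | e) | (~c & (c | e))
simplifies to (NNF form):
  ~c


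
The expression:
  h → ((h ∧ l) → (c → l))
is always true.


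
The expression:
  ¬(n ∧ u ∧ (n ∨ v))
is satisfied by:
  {u: False, n: False}
  {n: True, u: False}
  {u: True, n: False}


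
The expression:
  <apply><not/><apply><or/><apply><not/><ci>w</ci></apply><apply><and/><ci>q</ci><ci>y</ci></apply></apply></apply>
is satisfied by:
  {w: True, q: False, y: False}
  {w: True, y: True, q: False}
  {w: True, q: True, y: False}


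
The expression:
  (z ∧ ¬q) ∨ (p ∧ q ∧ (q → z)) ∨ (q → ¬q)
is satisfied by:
  {z: True, p: True, q: False}
  {z: True, p: False, q: False}
  {p: True, z: False, q: False}
  {z: False, p: False, q: False}
  {z: True, q: True, p: True}


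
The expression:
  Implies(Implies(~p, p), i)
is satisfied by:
  {i: True, p: False}
  {p: False, i: False}
  {p: True, i: True}


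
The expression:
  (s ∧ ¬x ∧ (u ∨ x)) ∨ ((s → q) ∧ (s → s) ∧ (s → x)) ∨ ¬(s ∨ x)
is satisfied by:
  {u: True, q: True, s: False, x: False}
  {u: True, q: False, s: False, x: False}
  {q: True, u: False, s: False, x: False}
  {u: False, q: False, s: False, x: False}
  {x: True, u: True, q: True, s: False}
  {x: True, u: True, q: False, s: False}
  {x: True, q: True, u: False, s: False}
  {x: True, q: False, u: False, s: False}
  {u: True, s: True, q: True, x: False}
  {u: True, s: True, q: False, x: False}
  {x: True, u: True, s: True, q: True}
  {x: True, s: True, q: True, u: False}


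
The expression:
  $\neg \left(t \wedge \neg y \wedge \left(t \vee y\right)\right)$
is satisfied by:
  {y: True, t: False}
  {t: False, y: False}
  {t: True, y: True}


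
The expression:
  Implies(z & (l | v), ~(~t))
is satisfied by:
  {t: True, l: False, v: False, z: False}
  {t: True, v: True, l: False, z: False}
  {t: True, l: True, v: False, z: False}
  {t: True, v: True, l: True, z: False}
  {t: False, l: False, v: False, z: False}
  {v: True, t: False, l: False, z: False}
  {l: True, t: False, v: False, z: False}
  {v: True, l: True, t: False, z: False}
  {z: True, t: True, l: False, v: False}
  {z: True, v: True, t: True, l: False}
  {z: True, t: True, l: True, v: False}
  {z: True, v: True, t: True, l: True}
  {z: True, t: False, l: False, v: False}


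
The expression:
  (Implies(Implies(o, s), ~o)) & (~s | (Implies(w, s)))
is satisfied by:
  {s: False, o: False}
  {o: True, s: False}
  {s: True, o: False}


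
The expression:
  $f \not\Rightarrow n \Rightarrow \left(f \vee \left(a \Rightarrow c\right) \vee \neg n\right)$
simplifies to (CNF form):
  $\text{True}$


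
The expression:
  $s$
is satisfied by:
  {s: True}


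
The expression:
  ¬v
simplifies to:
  ¬v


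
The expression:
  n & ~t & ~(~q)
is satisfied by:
  {q: True, n: True, t: False}


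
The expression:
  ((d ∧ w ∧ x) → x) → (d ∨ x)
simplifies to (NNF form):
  d ∨ x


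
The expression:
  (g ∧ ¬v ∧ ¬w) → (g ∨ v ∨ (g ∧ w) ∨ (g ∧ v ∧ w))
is always true.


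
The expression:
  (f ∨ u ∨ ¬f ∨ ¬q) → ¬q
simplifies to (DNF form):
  ¬q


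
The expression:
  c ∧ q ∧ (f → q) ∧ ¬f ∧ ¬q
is never true.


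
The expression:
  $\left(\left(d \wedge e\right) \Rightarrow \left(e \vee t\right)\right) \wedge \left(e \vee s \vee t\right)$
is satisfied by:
  {t: True, e: True, s: True}
  {t: True, e: True, s: False}
  {t: True, s: True, e: False}
  {t: True, s: False, e: False}
  {e: True, s: True, t: False}
  {e: True, s: False, t: False}
  {s: True, e: False, t: False}


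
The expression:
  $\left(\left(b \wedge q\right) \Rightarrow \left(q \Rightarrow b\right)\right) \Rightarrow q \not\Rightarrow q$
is never true.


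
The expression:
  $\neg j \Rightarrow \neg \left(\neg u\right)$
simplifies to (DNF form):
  $j \vee u$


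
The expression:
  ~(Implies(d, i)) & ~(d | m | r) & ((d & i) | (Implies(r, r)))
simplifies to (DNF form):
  False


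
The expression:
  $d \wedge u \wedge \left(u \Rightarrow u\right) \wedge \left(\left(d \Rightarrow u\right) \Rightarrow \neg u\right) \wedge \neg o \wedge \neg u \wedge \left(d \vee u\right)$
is never true.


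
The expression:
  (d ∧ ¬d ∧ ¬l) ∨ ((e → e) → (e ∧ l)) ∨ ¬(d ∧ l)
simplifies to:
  e ∨ ¬d ∨ ¬l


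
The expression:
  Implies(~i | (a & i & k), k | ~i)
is always true.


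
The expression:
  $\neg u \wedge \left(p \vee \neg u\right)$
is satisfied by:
  {u: False}


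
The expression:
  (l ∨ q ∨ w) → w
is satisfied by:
  {w: True, l: False, q: False}
  {q: True, w: True, l: False}
  {w: True, l: True, q: False}
  {q: True, w: True, l: True}
  {q: False, l: False, w: False}


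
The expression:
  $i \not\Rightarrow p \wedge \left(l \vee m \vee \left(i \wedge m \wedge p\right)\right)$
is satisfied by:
  {i: True, m: True, l: True, p: False}
  {i: True, m: True, p: False, l: False}
  {i: True, l: True, p: False, m: False}


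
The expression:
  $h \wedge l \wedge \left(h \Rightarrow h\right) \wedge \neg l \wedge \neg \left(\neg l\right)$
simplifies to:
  $\text{False}$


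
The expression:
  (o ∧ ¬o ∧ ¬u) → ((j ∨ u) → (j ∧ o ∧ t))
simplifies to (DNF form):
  True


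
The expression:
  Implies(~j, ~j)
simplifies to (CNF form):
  True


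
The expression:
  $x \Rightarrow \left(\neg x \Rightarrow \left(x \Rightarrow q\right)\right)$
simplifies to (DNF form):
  $\text{True}$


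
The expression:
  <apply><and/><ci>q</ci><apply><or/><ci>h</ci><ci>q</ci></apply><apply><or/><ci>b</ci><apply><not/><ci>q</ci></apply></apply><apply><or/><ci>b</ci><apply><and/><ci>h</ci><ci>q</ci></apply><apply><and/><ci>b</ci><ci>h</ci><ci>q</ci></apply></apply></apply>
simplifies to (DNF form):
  <apply><and/><ci>b</ci><ci>q</ci></apply>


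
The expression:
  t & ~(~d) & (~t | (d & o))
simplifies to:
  d & o & t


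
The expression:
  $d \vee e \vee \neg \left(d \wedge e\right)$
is always true.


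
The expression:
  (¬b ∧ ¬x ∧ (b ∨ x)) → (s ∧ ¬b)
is always true.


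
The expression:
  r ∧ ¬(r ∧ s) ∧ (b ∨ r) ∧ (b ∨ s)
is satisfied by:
  {b: True, r: True, s: False}


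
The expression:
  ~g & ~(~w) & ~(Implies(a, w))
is never true.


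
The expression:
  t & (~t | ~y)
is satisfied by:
  {t: True, y: False}


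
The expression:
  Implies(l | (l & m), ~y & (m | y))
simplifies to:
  ~l | (m & ~y)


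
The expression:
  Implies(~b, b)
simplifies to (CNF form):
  b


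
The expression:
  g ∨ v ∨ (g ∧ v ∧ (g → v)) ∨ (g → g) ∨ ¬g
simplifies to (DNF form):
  True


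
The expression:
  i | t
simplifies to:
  i | t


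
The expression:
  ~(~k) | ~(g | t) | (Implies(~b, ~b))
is always true.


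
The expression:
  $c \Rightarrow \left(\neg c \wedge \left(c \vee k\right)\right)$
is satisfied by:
  {c: False}


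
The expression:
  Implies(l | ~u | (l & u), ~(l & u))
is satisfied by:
  {l: False, u: False}
  {u: True, l: False}
  {l: True, u: False}


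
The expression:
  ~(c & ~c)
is always true.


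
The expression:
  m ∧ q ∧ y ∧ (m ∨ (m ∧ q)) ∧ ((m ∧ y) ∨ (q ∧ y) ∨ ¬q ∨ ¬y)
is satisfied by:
  {m: True, y: True, q: True}


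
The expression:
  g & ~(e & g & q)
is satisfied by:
  {g: True, e: False, q: False}
  {g: True, q: True, e: False}
  {g: True, e: True, q: False}


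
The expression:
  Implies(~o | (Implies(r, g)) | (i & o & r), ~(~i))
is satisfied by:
  {i: True, o: True, r: True, g: False}
  {i: True, o: True, r: False, g: False}
  {i: True, r: True, g: False, o: False}
  {i: True, r: False, g: False, o: False}
  {i: True, o: True, g: True, r: True}
  {i: True, o: True, g: True, r: False}
  {i: True, g: True, r: True, o: False}
  {i: True, g: True, r: False, o: False}
  {o: True, g: False, r: True, i: False}


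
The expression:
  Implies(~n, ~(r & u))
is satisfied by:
  {n: True, u: False, r: False}
  {u: False, r: False, n: False}
  {r: True, n: True, u: False}
  {r: True, u: False, n: False}
  {n: True, u: True, r: False}
  {u: True, n: False, r: False}
  {r: True, u: True, n: True}


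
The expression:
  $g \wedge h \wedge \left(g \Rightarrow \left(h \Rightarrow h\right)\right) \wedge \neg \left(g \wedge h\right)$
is never true.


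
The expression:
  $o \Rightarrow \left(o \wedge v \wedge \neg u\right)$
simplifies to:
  $\left(v \wedge \neg u\right) \vee \neg o$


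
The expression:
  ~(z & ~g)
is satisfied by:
  {g: True, z: False}
  {z: False, g: False}
  {z: True, g: True}


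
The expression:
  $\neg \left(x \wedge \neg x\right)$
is always true.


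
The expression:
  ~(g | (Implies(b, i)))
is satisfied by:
  {b: True, g: False, i: False}


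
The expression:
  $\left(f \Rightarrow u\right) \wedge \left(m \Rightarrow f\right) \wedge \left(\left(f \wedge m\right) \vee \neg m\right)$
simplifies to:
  $\left(f \wedge u\right) \vee \left(\neg f \wedge \neg m\right)$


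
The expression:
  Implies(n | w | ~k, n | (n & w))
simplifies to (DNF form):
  n | (k & ~w)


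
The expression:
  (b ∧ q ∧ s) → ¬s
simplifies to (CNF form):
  ¬b ∨ ¬q ∨ ¬s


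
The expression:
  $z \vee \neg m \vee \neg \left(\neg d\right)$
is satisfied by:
  {d: True, z: True, m: False}
  {d: True, m: False, z: False}
  {z: True, m: False, d: False}
  {z: False, m: False, d: False}
  {d: True, z: True, m: True}
  {d: True, m: True, z: False}
  {z: True, m: True, d: False}


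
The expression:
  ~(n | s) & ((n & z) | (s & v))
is never true.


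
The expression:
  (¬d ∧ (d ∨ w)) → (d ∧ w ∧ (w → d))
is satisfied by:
  {d: True, w: False}
  {w: False, d: False}
  {w: True, d: True}


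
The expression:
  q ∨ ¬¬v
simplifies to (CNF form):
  q ∨ v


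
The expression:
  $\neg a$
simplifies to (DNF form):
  $\neg a$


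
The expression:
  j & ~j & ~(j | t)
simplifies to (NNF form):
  False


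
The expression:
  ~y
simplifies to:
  ~y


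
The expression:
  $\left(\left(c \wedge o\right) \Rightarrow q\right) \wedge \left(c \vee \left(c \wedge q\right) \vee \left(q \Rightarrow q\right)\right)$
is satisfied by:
  {q: True, c: False, o: False}
  {c: False, o: False, q: False}
  {q: True, o: True, c: False}
  {o: True, c: False, q: False}
  {q: True, c: True, o: False}
  {c: True, q: False, o: False}
  {q: True, o: True, c: True}


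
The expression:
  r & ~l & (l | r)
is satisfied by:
  {r: True, l: False}


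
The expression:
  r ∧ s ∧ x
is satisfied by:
  {r: True, s: True, x: True}


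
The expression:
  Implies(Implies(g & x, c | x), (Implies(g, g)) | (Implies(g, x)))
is always true.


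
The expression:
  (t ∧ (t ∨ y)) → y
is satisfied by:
  {y: True, t: False}
  {t: False, y: False}
  {t: True, y: True}


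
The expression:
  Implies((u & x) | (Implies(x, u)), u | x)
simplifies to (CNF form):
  u | x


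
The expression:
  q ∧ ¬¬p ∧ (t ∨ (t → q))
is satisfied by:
  {p: True, q: True}


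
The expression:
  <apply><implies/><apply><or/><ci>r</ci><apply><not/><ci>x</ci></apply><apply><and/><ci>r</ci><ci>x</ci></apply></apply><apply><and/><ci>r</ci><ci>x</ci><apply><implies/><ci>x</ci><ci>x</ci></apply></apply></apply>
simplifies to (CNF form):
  <ci>x</ci>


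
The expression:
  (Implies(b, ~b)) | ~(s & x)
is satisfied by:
  {s: False, x: False, b: False}
  {b: True, s: False, x: False}
  {x: True, s: False, b: False}
  {b: True, x: True, s: False}
  {s: True, b: False, x: False}
  {b: True, s: True, x: False}
  {x: True, s: True, b: False}


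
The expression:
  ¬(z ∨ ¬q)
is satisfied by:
  {q: True, z: False}


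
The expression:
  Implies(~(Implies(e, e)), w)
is always true.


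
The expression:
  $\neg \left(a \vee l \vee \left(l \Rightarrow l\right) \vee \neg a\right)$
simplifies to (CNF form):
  $\text{False}$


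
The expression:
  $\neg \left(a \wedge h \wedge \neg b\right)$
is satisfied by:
  {b: True, h: False, a: False}
  {h: False, a: False, b: False}
  {b: True, a: True, h: False}
  {a: True, h: False, b: False}
  {b: True, h: True, a: False}
  {h: True, b: False, a: False}
  {b: True, a: True, h: True}


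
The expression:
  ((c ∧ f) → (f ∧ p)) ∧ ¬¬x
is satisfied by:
  {x: True, p: True, c: False, f: False}
  {x: True, c: False, p: False, f: False}
  {x: True, f: True, p: True, c: False}
  {x: True, f: True, c: False, p: False}
  {x: True, p: True, c: True, f: False}
  {x: True, c: True, p: False, f: False}
  {x: True, f: True, c: True, p: True}


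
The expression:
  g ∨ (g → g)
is always true.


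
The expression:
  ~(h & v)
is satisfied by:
  {h: False, v: False}
  {v: True, h: False}
  {h: True, v: False}


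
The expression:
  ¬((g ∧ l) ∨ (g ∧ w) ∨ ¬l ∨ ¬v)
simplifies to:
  l ∧ v ∧ ¬g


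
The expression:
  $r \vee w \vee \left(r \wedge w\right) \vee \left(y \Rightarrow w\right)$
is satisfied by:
  {r: True, w: True, y: False}
  {r: True, w: False, y: False}
  {w: True, r: False, y: False}
  {r: False, w: False, y: False}
  {r: True, y: True, w: True}
  {r: True, y: True, w: False}
  {y: True, w: True, r: False}


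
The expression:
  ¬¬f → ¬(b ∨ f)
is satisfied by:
  {f: False}


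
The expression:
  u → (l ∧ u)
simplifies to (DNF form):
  l ∨ ¬u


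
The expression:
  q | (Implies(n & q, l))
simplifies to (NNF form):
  True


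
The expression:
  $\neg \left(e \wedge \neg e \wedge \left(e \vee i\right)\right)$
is always true.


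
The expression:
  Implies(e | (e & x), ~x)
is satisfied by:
  {e: False, x: False}
  {x: True, e: False}
  {e: True, x: False}


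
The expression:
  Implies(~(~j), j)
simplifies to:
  True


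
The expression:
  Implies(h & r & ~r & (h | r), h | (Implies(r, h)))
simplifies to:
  True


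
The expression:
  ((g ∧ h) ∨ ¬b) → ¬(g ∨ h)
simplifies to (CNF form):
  (b ∨ ¬g) ∧ (b ∨ ¬h) ∧ (¬g ∨ ¬h) ∧ (b ∨ ¬g ∨ ¬h)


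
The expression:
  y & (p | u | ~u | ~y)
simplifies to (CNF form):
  y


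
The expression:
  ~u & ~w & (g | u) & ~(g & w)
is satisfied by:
  {g: True, u: False, w: False}


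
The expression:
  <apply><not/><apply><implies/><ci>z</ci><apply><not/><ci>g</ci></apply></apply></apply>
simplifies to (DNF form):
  <apply><and/><ci>g</ci><ci>z</ci></apply>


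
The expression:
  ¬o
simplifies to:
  ¬o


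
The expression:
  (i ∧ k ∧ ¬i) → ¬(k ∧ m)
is always true.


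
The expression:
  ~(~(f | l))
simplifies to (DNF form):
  f | l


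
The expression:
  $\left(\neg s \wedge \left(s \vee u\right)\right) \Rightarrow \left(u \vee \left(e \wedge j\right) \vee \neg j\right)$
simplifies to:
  $\text{True}$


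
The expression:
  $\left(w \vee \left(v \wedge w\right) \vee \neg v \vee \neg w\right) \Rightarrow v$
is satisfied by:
  {v: True}


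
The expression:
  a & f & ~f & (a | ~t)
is never true.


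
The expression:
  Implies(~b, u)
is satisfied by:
  {b: True, u: True}
  {b: True, u: False}
  {u: True, b: False}


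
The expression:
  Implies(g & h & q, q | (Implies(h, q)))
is always true.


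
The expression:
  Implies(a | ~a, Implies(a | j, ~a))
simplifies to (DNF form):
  ~a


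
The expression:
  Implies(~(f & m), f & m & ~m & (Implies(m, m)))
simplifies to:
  f & m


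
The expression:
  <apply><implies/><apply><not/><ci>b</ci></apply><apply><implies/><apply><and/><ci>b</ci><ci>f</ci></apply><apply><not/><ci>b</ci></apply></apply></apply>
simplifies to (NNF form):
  <true/>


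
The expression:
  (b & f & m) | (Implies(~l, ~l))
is always true.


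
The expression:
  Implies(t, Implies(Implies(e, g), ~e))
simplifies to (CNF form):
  ~e | ~g | ~t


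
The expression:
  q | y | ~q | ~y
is always true.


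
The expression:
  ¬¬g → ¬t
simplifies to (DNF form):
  ¬g ∨ ¬t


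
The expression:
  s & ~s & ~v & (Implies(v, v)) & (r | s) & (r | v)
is never true.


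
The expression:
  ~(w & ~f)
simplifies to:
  f | ~w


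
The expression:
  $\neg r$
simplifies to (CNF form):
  $\neg r$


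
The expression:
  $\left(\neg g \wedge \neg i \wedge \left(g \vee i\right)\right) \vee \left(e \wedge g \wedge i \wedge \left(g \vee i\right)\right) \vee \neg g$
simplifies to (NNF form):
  $\left(e \wedge i\right) \vee \neg g$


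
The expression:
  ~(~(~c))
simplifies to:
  ~c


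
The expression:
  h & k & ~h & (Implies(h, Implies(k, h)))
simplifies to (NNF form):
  False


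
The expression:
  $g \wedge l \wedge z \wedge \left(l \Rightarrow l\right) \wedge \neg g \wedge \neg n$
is never true.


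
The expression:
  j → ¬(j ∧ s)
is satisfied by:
  {s: False, j: False}
  {j: True, s: False}
  {s: True, j: False}


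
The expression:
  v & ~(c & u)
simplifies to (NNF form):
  v & (~c | ~u)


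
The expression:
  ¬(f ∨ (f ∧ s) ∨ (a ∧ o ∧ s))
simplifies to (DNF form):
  (¬a ∧ ¬f) ∨ (¬f ∧ ¬o) ∨ (¬f ∧ ¬s)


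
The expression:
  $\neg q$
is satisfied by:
  {q: False}


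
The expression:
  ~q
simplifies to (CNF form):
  ~q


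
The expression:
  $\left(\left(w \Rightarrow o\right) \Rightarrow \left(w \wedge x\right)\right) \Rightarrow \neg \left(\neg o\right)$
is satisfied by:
  {o: True, w: False}
  {w: False, o: False}
  {w: True, o: True}


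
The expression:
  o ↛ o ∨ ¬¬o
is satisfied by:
  {o: True}


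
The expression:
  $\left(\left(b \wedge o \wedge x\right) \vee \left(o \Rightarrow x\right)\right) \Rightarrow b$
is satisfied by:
  {b: True, o: True, x: False}
  {b: True, o: False, x: False}
  {b: True, x: True, o: True}
  {b: True, x: True, o: False}
  {o: True, x: False, b: False}


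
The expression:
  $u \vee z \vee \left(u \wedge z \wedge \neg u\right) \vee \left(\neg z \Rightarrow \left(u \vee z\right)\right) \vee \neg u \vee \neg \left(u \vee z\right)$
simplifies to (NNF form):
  $\text{True}$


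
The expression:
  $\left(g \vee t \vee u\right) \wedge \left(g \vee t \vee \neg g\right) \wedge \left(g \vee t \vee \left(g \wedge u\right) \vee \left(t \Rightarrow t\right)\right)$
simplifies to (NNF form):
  $g \vee t \vee u$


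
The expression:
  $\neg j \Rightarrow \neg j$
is always true.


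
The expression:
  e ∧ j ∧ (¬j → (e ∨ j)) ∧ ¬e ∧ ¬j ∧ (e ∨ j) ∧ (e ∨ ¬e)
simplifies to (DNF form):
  False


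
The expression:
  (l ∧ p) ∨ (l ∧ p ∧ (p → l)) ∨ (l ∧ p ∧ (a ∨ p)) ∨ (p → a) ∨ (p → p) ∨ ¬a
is always true.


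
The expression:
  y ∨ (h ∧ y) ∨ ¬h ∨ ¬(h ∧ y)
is always true.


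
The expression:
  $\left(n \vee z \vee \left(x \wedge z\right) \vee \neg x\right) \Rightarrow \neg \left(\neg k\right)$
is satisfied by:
  {k: True, x: True, n: False, z: False}
  {k: True, x: False, n: False, z: False}
  {k: True, z: True, x: True, n: False}
  {k: True, z: True, x: False, n: False}
  {k: True, n: True, x: True, z: False}
  {k: True, n: True, x: False, z: False}
  {k: True, n: True, z: True, x: True}
  {k: True, n: True, z: True, x: False}
  {x: True, k: False, n: False, z: False}


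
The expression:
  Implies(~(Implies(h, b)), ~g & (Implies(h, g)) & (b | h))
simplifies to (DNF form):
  b | ~h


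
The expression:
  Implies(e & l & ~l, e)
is always true.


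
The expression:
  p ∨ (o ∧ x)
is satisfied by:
  {o: True, p: True, x: True}
  {o: True, p: True, x: False}
  {p: True, x: True, o: False}
  {p: True, x: False, o: False}
  {o: True, x: True, p: False}


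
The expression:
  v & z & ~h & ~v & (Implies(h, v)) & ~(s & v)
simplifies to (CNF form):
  False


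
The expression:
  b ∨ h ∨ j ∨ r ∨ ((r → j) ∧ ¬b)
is always true.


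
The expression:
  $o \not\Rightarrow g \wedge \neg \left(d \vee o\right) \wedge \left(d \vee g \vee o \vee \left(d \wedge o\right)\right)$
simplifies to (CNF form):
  $\text{False}$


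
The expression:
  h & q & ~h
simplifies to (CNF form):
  False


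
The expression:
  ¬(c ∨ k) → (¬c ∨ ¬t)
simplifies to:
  True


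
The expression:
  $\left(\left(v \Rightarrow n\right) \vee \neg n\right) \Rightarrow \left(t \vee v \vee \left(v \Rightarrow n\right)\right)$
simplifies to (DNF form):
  $\text{True}$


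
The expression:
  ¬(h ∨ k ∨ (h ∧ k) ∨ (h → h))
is never true.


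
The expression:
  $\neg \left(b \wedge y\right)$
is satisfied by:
  {y: False, b: False}
  {b: True, y: False}
  {y: True, b: False}


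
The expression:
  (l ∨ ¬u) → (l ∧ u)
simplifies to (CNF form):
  u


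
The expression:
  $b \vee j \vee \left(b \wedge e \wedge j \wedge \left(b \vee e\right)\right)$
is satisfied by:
  {b: True, j: True}
  {b: True, j: False}
  {j: True, b: False}


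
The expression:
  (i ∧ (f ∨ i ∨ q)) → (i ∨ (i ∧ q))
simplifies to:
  True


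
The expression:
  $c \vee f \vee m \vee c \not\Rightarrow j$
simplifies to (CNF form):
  $c \vee f \vee m$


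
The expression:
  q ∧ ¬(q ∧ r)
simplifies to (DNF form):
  q ∧ ¬r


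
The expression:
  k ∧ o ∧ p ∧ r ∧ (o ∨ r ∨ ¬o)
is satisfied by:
  {r: True, p: True, o: True, k: True}


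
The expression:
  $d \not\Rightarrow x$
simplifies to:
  $d \wedge \neg x$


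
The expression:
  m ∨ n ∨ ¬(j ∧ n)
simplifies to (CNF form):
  True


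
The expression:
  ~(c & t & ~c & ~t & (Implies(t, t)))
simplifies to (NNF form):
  True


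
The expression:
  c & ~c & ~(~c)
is never true.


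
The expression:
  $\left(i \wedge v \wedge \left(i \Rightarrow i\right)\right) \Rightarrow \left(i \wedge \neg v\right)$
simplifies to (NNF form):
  $\neg i \vee \neg v$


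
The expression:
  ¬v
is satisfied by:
  {v: False}


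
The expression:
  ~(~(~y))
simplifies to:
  ~y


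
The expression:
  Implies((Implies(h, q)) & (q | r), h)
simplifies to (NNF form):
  h | (~q & ~r)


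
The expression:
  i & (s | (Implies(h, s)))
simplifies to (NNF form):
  i & (s | ~h)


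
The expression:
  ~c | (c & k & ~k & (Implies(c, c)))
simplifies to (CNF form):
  ~c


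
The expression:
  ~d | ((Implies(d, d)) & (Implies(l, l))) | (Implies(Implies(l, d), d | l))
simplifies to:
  True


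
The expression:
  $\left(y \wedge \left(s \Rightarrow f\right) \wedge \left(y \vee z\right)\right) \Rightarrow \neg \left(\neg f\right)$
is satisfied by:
  {s: True, f: True, y: False}
  {s: True, f: False, y: False}
  {f: True, s: False, y: False}
  {s: False, f: False, y: False}
  {y: True, s: True, f: True}
  {y: True, s: True, f: False}
  {y: True, f: True, s: False}


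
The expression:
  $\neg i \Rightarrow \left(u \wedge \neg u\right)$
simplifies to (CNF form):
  $i$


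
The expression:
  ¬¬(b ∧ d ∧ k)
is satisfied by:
  {b: True, d: True, k: True}


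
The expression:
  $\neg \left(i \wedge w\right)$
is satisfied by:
  {w: False, i: False}
  {i: True, w: False}
  {w: True, i: False}


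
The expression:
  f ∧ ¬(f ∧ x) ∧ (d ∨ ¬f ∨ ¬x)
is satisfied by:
  {f: True, x: False}


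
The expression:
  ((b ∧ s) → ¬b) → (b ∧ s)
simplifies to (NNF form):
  b ∧ s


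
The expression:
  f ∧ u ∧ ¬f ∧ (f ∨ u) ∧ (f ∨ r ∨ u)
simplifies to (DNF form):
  False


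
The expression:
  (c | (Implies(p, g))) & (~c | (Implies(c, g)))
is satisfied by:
  {g: True, c: False, p: False}
  {g: True, p: True, c: False}
  {g: True, c: True, p: False}
  {g: True, p: True, c: True}
  {p: False, c: False, g: False}


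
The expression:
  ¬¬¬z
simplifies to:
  ¬z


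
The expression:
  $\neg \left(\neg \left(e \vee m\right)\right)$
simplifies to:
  $e \vee m$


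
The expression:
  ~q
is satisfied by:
  {q: False}


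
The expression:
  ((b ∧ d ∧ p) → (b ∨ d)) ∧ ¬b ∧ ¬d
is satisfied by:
  {d: False, b: False}


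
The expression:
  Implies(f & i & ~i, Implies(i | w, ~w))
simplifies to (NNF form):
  True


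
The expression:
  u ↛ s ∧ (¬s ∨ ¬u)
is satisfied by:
  {u: True, s: False}


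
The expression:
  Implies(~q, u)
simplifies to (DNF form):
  q | u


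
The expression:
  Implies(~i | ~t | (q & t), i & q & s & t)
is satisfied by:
  {t: True, i: True, s: True, q: False}
  {t: True, i: True, s: False, q: False}
  {t: True, i: True, q: True, s: True}


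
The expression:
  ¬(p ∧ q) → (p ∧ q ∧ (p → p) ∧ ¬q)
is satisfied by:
  {p: True, q: True}


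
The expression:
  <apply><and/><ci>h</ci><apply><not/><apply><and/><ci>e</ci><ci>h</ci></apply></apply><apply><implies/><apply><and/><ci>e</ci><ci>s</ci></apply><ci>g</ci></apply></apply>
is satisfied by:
  {h: True, e: False}


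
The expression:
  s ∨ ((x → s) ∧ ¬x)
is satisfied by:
  {s: True, x: False}
  {x: False, s: False}
  {x: True, s: True}


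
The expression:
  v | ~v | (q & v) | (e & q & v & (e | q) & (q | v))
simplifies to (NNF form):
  True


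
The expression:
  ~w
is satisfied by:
  {w: False}


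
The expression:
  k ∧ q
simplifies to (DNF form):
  k ∧ q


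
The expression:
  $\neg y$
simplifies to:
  $\neg y$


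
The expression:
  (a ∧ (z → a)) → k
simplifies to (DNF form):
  k ∨ ¬a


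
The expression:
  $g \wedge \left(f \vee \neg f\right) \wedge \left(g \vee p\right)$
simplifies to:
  $g$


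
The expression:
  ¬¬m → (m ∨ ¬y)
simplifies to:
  True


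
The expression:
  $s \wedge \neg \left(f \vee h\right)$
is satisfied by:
  {s: True, h: False, f: False}


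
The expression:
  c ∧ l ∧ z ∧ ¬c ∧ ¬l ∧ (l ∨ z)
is never true.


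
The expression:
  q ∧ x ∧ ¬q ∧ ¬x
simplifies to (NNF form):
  False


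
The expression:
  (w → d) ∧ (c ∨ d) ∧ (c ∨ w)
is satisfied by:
  {d: True, c: True, w: False}
  {c: True, w: False, d: False}
  {d: True, c: True, w: True}
  {d: True, w: True, c: False}


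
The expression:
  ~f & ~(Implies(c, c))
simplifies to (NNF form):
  False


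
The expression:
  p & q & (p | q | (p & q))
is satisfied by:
  {p: True, q: True}


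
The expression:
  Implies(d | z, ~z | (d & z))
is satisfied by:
  {d: True, z: False}
  {z: False, d: False}
  {z: True, d: True}


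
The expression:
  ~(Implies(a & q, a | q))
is never true.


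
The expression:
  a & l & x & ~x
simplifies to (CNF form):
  False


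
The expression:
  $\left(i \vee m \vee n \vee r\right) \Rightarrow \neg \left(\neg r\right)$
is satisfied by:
  {r: True, n: False, m: False, i: False}
  {r: True, i: True, n: False, m: False}
  {r: True, m: True, n: False, i: False}
  {r: True, i: True, m: True, n: False}
  {r: True, n: True, m: False, i: False}
  {r: True, i: True, n: True, m: False}
  {r: True, m: True, n: True, i: False}
  {r: True, i: True, m: True, n: True}
  {i: False, n: False, m: False, r: False}


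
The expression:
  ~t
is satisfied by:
  {t: False}


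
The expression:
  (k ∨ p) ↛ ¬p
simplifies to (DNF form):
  p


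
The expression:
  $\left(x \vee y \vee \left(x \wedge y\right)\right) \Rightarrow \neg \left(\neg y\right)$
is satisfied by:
  {y: True, x: False}
  {x: False, y: False}
  {x: True, y: True}


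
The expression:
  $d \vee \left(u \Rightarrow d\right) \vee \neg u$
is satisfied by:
  {d: True, u: False}
  {u: False, d: False}
  {u: True, d: True}


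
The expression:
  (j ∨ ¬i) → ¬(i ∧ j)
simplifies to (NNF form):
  ¬i ∨ ¬j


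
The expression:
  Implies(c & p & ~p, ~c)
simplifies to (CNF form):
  True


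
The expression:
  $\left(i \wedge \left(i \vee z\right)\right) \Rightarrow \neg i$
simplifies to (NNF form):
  $\neg i$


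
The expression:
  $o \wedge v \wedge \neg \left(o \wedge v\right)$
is never true.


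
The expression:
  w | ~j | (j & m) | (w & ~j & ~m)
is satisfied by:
  {m: True, w: True, j: False}
  {m: True, w: False, j: False}
  {w: True, m: False, j: False}
  {m: False, w: False, j: False}
  {j: True, m: True, w: True}
  {j: True, m: True, w: False}
  {j: True, w: True, m: False}


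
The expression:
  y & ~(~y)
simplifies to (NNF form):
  y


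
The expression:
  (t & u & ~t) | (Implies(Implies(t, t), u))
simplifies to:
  u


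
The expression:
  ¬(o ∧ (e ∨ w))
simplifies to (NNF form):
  (¬e ∧ ¬w) ∨ ¬o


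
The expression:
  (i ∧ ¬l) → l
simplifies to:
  l ∨ ¬i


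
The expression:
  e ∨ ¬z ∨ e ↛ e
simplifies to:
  e ∨ ¬z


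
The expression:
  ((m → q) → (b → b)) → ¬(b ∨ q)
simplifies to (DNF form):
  ¬b ∧ ¬q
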